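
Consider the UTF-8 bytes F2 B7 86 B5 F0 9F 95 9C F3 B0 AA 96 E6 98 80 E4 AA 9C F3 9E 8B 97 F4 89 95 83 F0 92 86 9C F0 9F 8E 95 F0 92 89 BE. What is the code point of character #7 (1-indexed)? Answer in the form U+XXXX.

U+109543

Offset 0: leading byte 0xF2 = 11110010 → 4-byte char #1 = F2 B7 86 B5.
Offset 4: leading byte 0xF0 = 11110000 → 4-byte char #2 = F0 9F 95 9C.
Offset 8: leading byte 0xF3 = 11110011 → 4-byte char #3 = F3 B0 AA 96.
Offset 12: leading byte 0xE6 = 11100110 → 3-byte char #4 = E6 98 80.
Offset 15: leading byte 0xE4 = 11100100 → 3-byte char #5 = E4 AA 9C.
Offset 18: leading byte 0xF3 = 11110011 → 4-byte char #6 = F3 9E 8B 97.
Offset 22: leading byte 0xF4 = 11110100 → 4-byte char #7 = F4 89 95 83.
Leading byte 0xF4 = 11110100 matches 11110xxx → 4-byte sequence.
Byte 1: 0xF4 = 11110100, payload 100 (3 bits).
Byte 2: 0x89 = 10001001 (10xxxxxx ✓), payload 001001.
Byte 3: 0x95 = 10010101 (10xxxxxx ✓), payload 010101.
Byte 4: 0x83 = 10000011 (10xxxxxx ✓), payload 000011.
Concatenate: 100001001010101000011 = 0x109543 (21 bits → U+109543).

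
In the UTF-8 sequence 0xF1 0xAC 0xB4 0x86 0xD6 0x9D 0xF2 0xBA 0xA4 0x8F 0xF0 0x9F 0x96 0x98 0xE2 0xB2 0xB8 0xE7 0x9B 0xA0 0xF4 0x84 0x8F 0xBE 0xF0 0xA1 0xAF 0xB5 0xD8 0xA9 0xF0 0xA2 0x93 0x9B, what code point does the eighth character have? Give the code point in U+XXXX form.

Offset 0: leading byte 0xF1 = 11110001 → 4-byte char #1 = F1 AC B4 86.
Offset 4: leading byte 0xD6 = 11010110 → 2-byte char #2 = D6 9D.
Offset 6: leading byte 0xF2 = 11110010 → 4-byte char #3 = F2 BA A4 8F.
Offset 10: leading byte 0xF0 = 11110000 → 4-byte char #4 = F0 9F 96 98.
Offset 14: leading byte 0xE2 = 11100010 → 3-byte char #5 = E2 B2 B8.
Offset 17: leading byte 0xE7 = 11100111 → 3-byte char #6 = E7 9B A0.
Offset 20: leading byte 0xF4 = 11110100 → 4-byte char #7 = F4 84 8F BE.
Offset 24: leading byte 0xF0 = 11110000 → 4-byte char #8 = F0 A1 AF B5.
Leading byte 0xF0 = 11110000 matches 11110xxx → 4-byte sequence.
Byte 1: 0xF0 = 11110000, payload 000 (3 bits).
Byte 2: 0xA1 = 10100001 (10xxxxxx ✓), payload 100001.
Byte 3: 0xAF = 10101111 (10xxxxxx ✓), payload 101111.
Byte 4: 0xB5 = 10110101 (10xxxxxx ✓), payload 110101.
Concatenate: 000100001101111110101 = 0x21BF5 (21 bits → U+21BF5).

U+21BF5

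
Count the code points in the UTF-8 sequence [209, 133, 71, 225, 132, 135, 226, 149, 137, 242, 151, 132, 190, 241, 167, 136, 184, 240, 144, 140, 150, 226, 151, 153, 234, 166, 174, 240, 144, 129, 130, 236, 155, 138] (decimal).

Byte at offset 0: 0xD1 = 11010001 → 2-byte char (#1). Advance 2.
Byte at offset 2: 0x47 = 01000111 → 1-byte char (#2). Advance 1.
Byte at offset 3: 0xE1 = 11100001 → 3-byte char (#3). Advance 3.
Byte at offset 6: 0xE2 = 11100010 → 3-byte char (#4). Advance 3.
Byte at offset 9: 0xF2 = 11110010 → 4-byte char (#5). Advance 4.
Byte at offset 13: 0xF1 = 11110001 → 4-byte char (#6). Advance 4.
Byte at offset 17: 0xF0 = 11110000 → 4-byte char (#7). Advance 4.
Byte at offset 21: 0xE2 = 11100010 → 3-byte char (#8). Advance 3.
Byte at offset 24: 0xEA = 11101010 → 3-byte char (#9). Advance 3.
Byte at offset 27: 0xF0 = 11110000 → 4-byte char (#10). Advance 4.
Byte at offset 31: 0xEC = 11101100 → 3-byte char (#11). Advance 3.
Reached end at offset 34 after 11 code points.

11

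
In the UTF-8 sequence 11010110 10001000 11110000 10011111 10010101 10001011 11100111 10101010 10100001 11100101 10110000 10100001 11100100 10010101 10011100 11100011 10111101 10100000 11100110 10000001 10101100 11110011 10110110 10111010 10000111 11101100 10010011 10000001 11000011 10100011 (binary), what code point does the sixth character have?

U+3F60

Offset 0: leading byte 0xD6 = 11010110 → 2-byte char #1 = D6 88.
Offset 2: leading byte 0xF0 = 11110000 → 4-byte char #2 = F0 9F 95 8B.
Offset 6: leading byte 0xE7 = 11100111 → 3-byte char #3 = E7 AA A1.
Offset 9: leading byte 0xE5 = 11100101 → 3-byte char #4 = E5 B0 A1.
Offset 12: leading byte 0xE4 = 11100100 → 3-byte char #5 = E4 95 9C.
Offset 15: leading byte 0xE3 = 11100011 → 3-byte char #6 = E3 BD A0.
Leading byte 0xE3 = 11100011 matches 1110xxxx → 3-byte sequence.
Byte 1: 0xE3 = 11100011, payload 0011 (4 bits).
Byte 2: 0xBD = 10111101 (10xxxxxx ✓), payload 111101.
Byte 3: 0xA0 = 10100000 (10xxxxxx ✓), payload 100000.
Concatenate: 0011111101100000 = 0x3F60 (16 bits → U+3F60).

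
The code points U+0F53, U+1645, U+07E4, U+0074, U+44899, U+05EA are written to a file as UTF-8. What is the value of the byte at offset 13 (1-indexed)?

1-indexed offset 13 is 0-indexed offset 12.
U+0F53 → 3-byte form E0 BD 93 at offsets 0–2.
U+1645 → 3-byte form E1 99 85 at offsets 3–5.
U+07E4 → 2-byte form DF A4 at offsets 6–7.
U+0074 → 1-byte form 74 at offsets 8–8.
U+44899 → 4-byte form F1 84 A2 99 at offsets 9–12.
Offset 12 falls in char 5's range; it's byte 4 of F1 84 A2 99 = 0x99.

0x99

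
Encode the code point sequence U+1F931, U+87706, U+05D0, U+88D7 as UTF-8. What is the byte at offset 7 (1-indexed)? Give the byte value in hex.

1-indexed offset 7 is 0-indexed offset 6.
U+1F931 → 4-byte form F0 9F A4 B1 at offsets 0–3.
U+87706 → 4-byte form F2 87 9C 86 at offsets 4–7.
Offset 6 falls in char 2's range; it's byte 3 of F2 87 9C 86 = 0x9C.

0x9C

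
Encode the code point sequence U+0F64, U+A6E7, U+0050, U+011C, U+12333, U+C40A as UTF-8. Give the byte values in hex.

E0 BD A4 EA 9B A7 50 C4 9C F0 92 8C B3 EC 90 8A

U+0F64: 3-byte form → E0 BD A4.
U+A6E7: 3-byte form → EA 9B A7.
U+0050: 1-byte form → 50.
U+011C: 2-byte form → C4 9C.
U+12333: 4-byte form → F0 92 8C B3.
U+C40A: 3-byte form → EC 90 8A.
Concatenated (16 bytes): E0 BD A4 EA 9B A7 50 C4 9C F0 92 8C B3 EC 90 8A.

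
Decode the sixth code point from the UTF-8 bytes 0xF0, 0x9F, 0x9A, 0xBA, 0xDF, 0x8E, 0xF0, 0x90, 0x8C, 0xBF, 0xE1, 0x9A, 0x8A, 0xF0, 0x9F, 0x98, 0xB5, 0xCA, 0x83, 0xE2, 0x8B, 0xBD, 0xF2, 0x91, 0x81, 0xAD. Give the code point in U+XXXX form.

Offset 0: leading byte 0xF0 = 11110000 → 4-byte char #1 = F0 9F 9A BA.
Offset 4: leading byte 0xDF = 11011111 → 2-byte char #2 = DF 8E.
Offset 6: leading byte 0xF0 = 11110000 → 4-byte char #3 = F0 90 8C BF.
Offset 10: leading byte 0xE1 = 11100001 → 3-byte char #4 = E1 9A 8A.
Offset 13: leading byte 0xF0 = 11110000 → 4-byte char #5 = F0 9F 98 B5.
Offset 17: leading byte 0xCA = 11001010 → 2-byte char #6 = CA 83.
Leading byte 0xCA = 11001010 matches 110xxxxx → 2-byte sequence.
Byte 1: 0xCA = 11001010, payload 01010 (5 bits).
Byte 2: 0x83 = 10000011 (10xxxxxx ✓), payload 000011.
Concatenate: 01010000011 = 0x283 (11 bits → U+0283).

U+0283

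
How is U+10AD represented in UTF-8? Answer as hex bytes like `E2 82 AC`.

E1 82 AD

U+10AD = 0x10AD = 4269 decimal. In range U+0800–U+FFFF → 3-byte form: 1110xxxx 10xxxxxx 10xxxxxx.
Binary (16 bits): 0001000010101101.
Split 4+6+6: 0001 | 000010 | 101101.
Byte 1: 11100001 = 0xE1.
Byte 2: 10000010 = 0x82.
Byte 3: 10101101 = 0xAD.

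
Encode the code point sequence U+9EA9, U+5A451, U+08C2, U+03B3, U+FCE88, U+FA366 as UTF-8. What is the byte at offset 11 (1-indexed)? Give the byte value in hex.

1-indexed offset 11 is 0-indexed offset 10.
U+9EA9 → 3-byte form E9 BA A9 at offsets 0–2.
U+5A451 → 4-byte form F1 9A 91 91 at offsets 3–6.
U+08C2 → 3-byte form E0 A3 82 at offsets 7–9.
U+03B3 → 2-byte form CE B3 at offsets 10–11.
Offset 10 falls in char 4's range; it's byte 1 of CE B3 = 0xCE.

0xCE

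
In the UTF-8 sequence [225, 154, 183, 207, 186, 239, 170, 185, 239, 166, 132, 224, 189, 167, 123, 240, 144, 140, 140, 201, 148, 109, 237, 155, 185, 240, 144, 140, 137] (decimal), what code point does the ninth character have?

Offset 0: leading byte 0xE1 = 11100001 → 3-byte char #1 = E1 9A B7.
Offset 3: leading byte 0xCF = 11001111 → 2-byte char #2 = CF BA.
Offset 5: leading byte 0xEF = 11101111 → 3-byte char #3 = EF AA B9.
Offset 8: leading byte 0xEF = 11101111 → 3-byte char #4 = EF A6 84.
Offset 11: leading byte 0xE0 = 11100000 → 3-byte char #5 = E0 BD A7.
Offset 14: leading byte 0x7B = 01111011 → 1-byte char #6 = 7B.
Offset 15: leading byte 0xF0 = 11110000 → 4-byte char #7 = F0 90 8C 8C.
Offset 19: leading byte 0xC9 = 11001001 → 2-byte char #8 = C9 94.
Offset 21: leading byte 0x6D = 01101101 → 1-byte char #9 = 6D.
Leading byte 0x6D = 01101101 matches 0xxxxxxx → 1-byte sequence.
Byte 1: 0x6D = 01101101, payload 1101101 (7 bits).
Concatenate: 1101101 = 0x6D (7 bits → U+006D).

U+006D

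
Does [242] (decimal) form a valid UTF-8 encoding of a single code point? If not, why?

Leading byte 0xF2 = 11110010 → 4-byte form, but only 1 byte is present.

invalid (sequence truncated)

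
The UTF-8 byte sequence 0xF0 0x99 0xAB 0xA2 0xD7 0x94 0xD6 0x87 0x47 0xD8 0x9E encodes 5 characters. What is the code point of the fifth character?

Offset 0: leading byte 0xF0 = 11110000 → 4-byte char #1 = F0 99 AB A2.
Offset 4: leading byte 0xD7 = 11010111 → 2-byte char #2 = D7 94.
Offset 6: leading byte 0xD6 = 11010110 → 2-byte char #3 = D6 87.
Offset 8: leading byte 0x47 = 01000111 → 1-byte char #4 = 47.
Offset 9: leading byte 0xD8 = 11011000 → 2-byte char #5 = D8 9E.
Leading byte 0xD8 = 11011000 matches 110xxxxx → 2-byte sequence.
Byte 1: 0xD8 = 11011000, payload 11000 (5 bits).
Byte 2: 0x9E = 10011110 (10xxxxxx ✓), payload 011110.
Concatenate: 11000011110 = 0x61E (11 bits → U+061E).

U+061E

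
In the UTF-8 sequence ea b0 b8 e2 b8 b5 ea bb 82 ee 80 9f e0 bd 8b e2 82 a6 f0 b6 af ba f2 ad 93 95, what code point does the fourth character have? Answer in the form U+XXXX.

Offset 0: leading byte 0xEA = 11101010 → 3-byte char #1 = EA B0 B8.
Offset 3: leading byte 0xE2 = 11100010 → 3-byte char #2 = E2 B8 B5.
Offset 6: leading byte 0xEA = 11101010 → 3-byte char #3 = EA BB 82.
Offset 9: leading byte 0xEE = 11101110 → 3-byte char #4 = EE 80 9F.
Leading byte 0xEE = 11101110 matches 1110xxxx → 3-byte sequence.
Byte 1: 0xEE = 11101110, payload 1110 (4 bits).
Byte 2: 0x80 = 10000000 (10xxxxxx ✓), payload 000000.
Byte 3: 0x9F = 10011111 (10xxxxxx ✓), payload 011111.
Concatenate: 1110000000011111 = 0xE01F (16 bits → U+E01F).

U+E01F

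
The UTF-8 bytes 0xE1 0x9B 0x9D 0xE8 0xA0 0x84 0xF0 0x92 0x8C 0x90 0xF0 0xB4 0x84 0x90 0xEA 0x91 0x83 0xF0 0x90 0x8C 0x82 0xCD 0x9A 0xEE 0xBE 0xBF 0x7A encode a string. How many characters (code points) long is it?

9

Byte at offset 0: 0xE1 = 11100001 → 3-byte char (#1). Advance 3.
Byte at offset 3: 0xE8 = 11101000 → 3-byte char (#2). Advance 3.
Byte at offset 6: 0xF0 = 11110000 → 4-byte char (#3). Advance 4.
Byte at offset 10: 0xF0 = 11110000 → 4-byte char (#4). Advance 4.
Byte at offset 14: 0xEA = 11101010 → 3-byte char (#5). Advance 3.
Byte at offset 17: 0xF0 = 11110000 → 4-byte char (#6). Advance 4.
Byte at offset 21: 0xCD = 11001101 → 2-byte char (#7). Advance 2.
Byte at offset 23: 0xEE = 11101110 → 3-byte char (#8). Advance 3.
Byte at offset 26: 0x7A = 01111010 → 1-byte char (#9). Advance 1.
Reached end at offset 27 after 9 code points.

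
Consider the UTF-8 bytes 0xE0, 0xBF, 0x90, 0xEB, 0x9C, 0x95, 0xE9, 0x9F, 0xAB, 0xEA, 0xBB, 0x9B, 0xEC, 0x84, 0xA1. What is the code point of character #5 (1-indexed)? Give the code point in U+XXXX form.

Offset 0: leading byte 0xE0 = 11100000 → 3-byte char #1 = E0 BF 90.
Offset 3: leading byte 0xEB = 11101011 → 3-byte char #2 = EB 9C 95.
Offset 6: leading byte 0xE9 = 11101001 → 3-byte char #3 = E9 9F AB.
Offset 9: leading byte 0xEA = 11101010 → 3-byte char #4 = EA BB 9B.
Offset 12: leading byte 0xEC = 11101100 → 3-byte char #5 = EC 84 A1.
Leading byte 0xEC = 11101100 matches 1110xxxx → 3-byte sequence.
Byte 1: 0xEC = 11101100, payload 1100 (4 bits).
Byte 2: 0x84 = 10000100 (10xxxxxx ✓), payload 000100.
Byte 3: 0xA1 = 10100001 (10xxxxxx ✓), payload 100001.
Concatenate: 1100000100100001 = 0xC121 (16 bits → U+C121).

U+C121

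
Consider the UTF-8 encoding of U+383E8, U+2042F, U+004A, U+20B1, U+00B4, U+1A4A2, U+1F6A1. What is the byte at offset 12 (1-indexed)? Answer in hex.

0xB1

1-indexed offset 12 is 0-indexed offset 11.
U+383E8 → 4-byte form F0 B8 8F A8 at offsets 0–3.
U+2042F → 4-byte form F0 A0 90 AF at offsets 4–7.
U+004A → 1-byte form 4A at offsets 8–8.
U+20B1 → 3-byte form E2 82 B1 at offsets 9–11.
Offset 11 falls in char 4's range; it's byte 3 of E2 82 B1 = 0xB1.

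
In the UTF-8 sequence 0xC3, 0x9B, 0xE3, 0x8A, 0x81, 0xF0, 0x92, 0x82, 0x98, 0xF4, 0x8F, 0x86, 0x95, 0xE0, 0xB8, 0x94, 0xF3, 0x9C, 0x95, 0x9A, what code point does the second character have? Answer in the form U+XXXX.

U+3281

Offset 0: leading byte 0xC3 = 11000011 → 2-byte char #1 = C3 9B.
Offset 2: leading byte 0xE3 = 11100011 → 3-byte char #2 = E3 8A 81.
Leading byte 0xE3 = 11100011 matches 1110xxxx → 3-byte sequence.
Byte 1: 0xE3 = 11100011, payload 0011 (4 bits).
Byte 2: 0x8A = 10001010 (10xxxxxx ✓), payload 001010.
Byte 3: 0x81 = 10000001 (10xxxxxx ✓), payload 000001.
Concatenate: 0011001010000001 = 0x3281 (16 bits → U+3281).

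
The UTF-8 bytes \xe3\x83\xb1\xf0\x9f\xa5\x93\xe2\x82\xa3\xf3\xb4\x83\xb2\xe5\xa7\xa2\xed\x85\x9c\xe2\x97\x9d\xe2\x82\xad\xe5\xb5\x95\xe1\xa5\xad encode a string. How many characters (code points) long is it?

Byte at offset 0: 0xE3 = 11100011 → 3-byte char (#1). Advance 3.
Byte at offset 3: 0xF0 = 11110000 → 4-byte char (#2). Advance 4.
Byte at offset 7: 0xE2 = 11100010 → 3-byte char (#3). Advance 3.
Byte at offset 10: 0xF3 = 11110011 → 4-byte char (#4). Advance 4.
Byte at offset 14: 0xE5 = 11100101 → 3-byte char (#5). Advance 3.
Byte at offset 17: 0xED = 11101101 → 3-byte char (#6). Advance 3.
Byte at offset 20: 0xE2 = 11100010 → 3-byte char (#7). Advance 3.
Byte at offset 23: 0xE2 = 11100010 → 3-byte char (#8). Advance 3.
Byte at offset 26: 0xE5 = 11100101 → 3-byte char (#9). Advance 3.
Byte at offset 29: 0xE1 = 11100001 → 3-byte char (#10). Advance 3.
Reached end at offset 32 after 10 code points.

10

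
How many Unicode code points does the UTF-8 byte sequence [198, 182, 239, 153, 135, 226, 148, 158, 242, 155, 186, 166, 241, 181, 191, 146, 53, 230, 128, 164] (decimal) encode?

7

Byte at offset 0: 0xC6 = 11000110 → 2-byte char (#1). Advance 2.
Byte at offset 2: 0xEF = 11101111 → 3-byte char (#2). Advance 3.
Byte at offset 5: 0xE2 = 11100010 → 3-byte char (#3). Advance 3.
Byte at offset 8: 0xF2 = 11110010 → 4-byte char (#4). Advance 4.
Byte at offset 12: 0xF1 = 11110001 → 4-byte char (#5). Advance 4.
Byte at offset 16: 0x35 = 00110101 → 1-byte char (#6). Advance 1.
Byte at offset 17: 0xE6 = 11100110 → 3-byte char (#7). Advance 3.
Reached end at offset 20 after 7 code points.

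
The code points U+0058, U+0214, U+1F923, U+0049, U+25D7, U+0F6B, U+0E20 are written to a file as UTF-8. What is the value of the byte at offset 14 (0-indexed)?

U+0058 → 1-byte form 58 at offsets 0–0.
U+0214 → 2-byte form C8 94 at offsets 1–2.
U+1F923 → 4-byte form F0 9F A4 A3 at offsets 3–6.
U+0049 → 1-byte form 49 at offsets 7–7.
U+25D7 → 3-byte form E2 97 97 at offsets 8–10.
U+0F6B → 3-byte form E0 BD AB at offsets 11–13.
U+0E20 → 3-byte form E0 B8 A0 at offsets 14–16.
Offset 14 falls in char 7's range; it's byte 1 of E0 B8 A0 = 0xE0.

0xE0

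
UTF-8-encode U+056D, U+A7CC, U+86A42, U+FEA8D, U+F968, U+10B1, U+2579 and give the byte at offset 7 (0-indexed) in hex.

0xA9

U+056D → 2-byte form D5 AD at offsets 0–1.
U+A7CC → 3-byte form EA 9F 8C at offsets 2–4.
U+86A42 → 4-byte form F2 86 A9 82 at offsets 5–8.
Offset 7 falls in char 3's range; it's byte 3 of F2 86 A9 82 = 0xA9.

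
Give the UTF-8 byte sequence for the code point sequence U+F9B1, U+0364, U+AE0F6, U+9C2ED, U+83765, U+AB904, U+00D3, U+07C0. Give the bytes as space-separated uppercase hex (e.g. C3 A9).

U+F9B1: 3-byte form → EF A6 B1.
U+0364: 2-byte form → CD A4.
U+AE0F6: 4-byte form → F2 AE 83 B6.
U+9C2ED: 4-byte form → F2 9C 8B AD.
U+83765: 4-byte form → F2 83 9D A5.
U+AB904: 4-byte form → F2 AB A4 84.
U+00D3: 2-byte form → C3 93.
U+07C0: 2-byte form → DF 80.
Concatenated (25 bytes): EF A6 B1 CD A4 F2 AE 83 B6 F2 9C 8B AD F2 83 9D A5 F2 AB A4 84 C3 93 DF 80.

EF A6 B1 CD A4 F2 AE 83 B6 F2 9C 8B AD F2 83 9D A5 F2 AB A4 84 C3 93 DF 80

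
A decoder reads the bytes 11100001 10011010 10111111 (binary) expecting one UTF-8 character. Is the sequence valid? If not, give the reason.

Leading byte 0xE1 = 11100001 → 3-byte form.
Continuation bytes 0x9A=10011010, 0xBF=10111111 all match 10xxxxxx.
Decoded value 0x16BF is ≥ 0x800 (shortest form) and not a surrogate.

valid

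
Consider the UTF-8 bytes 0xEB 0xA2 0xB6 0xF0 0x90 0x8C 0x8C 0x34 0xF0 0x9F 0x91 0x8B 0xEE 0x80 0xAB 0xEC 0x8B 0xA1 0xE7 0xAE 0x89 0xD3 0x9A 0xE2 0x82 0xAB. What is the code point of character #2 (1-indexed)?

U+1030C

Offset 0: leading byte 0xEB = 11101011 → 3-byte char #1 = EB A2 B6.
Offset 3: leading byte 0xF0 = 11110000 → 4-byte char #2 = F0 90 8C 8C.
Leading byte 0xF0 = 11110000 matches 11110xxx → 4-byte sequence.
Byte 1: 0xF0 = 11110000, payload 000 (3 bits).
Byte 2: 0x90 = 10010000 (10xxxxxx ✓), payload 010000.
Byte 3: 0x8C = 10001100 (10xxxxxx ✓), payload 001100.
Byte 4: 0x8C = 10001100 (10xxxxxx ✓), payload 001100.
Concatenate: 000010000001100001100 = 0x1030C (21 bits → U+1030C).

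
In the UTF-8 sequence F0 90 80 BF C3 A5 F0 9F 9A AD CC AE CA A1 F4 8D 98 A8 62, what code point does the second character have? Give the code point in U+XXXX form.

U+00E5

Offset 0: leading byte 0xF0 = 11110000 → 4-byte char #1 = F0 90 80 BF.
Offset 4: leading byte 0xC3 = 11000011 → 2-byte char #2 = C3 A5.
Leading byte 0xC3 = 11000011 matches 110xxxxx → 2-byte sequence.
Byte 1: 0xC3 = 11000011, payload 00011 (5 bits).
Byte 2: 0xA5 = 10100101 (10xxxxxx ✓), payload 100101.
Concatenate: 00011100101 = 0xE5 (11 bits → U+00E5).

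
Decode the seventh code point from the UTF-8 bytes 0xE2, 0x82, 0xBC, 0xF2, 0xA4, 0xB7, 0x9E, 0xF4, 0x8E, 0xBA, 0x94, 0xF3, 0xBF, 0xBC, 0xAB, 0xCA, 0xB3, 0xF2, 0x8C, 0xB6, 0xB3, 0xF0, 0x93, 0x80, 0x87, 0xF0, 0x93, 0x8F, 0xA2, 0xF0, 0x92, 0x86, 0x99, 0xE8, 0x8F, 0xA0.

U+13007

Offset 0: leading byte 0xE2 = 11100010 → 3-byte char #1 = E2 82 BC.
Offset 3: leading byte 0xF2 = 11110010 → 4-byte char #2 = F2 A4 B7 9E.
Offset 7: leading byte 0xF4 = 11110100 → 4-byte char #3 = F4 8E BA 94.
Offset 11: leading byte 0xF3 = 11110011 → 4-byte char #4 = F3 BF BC AB.
Offset 15: leading byte 0xCA = 11001010 → 2-byte char #5 = CA B3.
Offset 17: leading byte 0xF2 = 11110010 → 4-byte char #6 = F2 8C B6 B3.
Offset 21: leading byte 0xF0 = 11110000 → 4-byte char #7 = F0 93 80 87.
Leading byte 0xF0 = 11110000 matches 11110xxx → 4-byte sequence.
Byte 1: 0xF0 = 11110000, payload 000 (3 bits).
Byte 2: 0x93 = 10010011 (10xxxxxx ✓), payload 010011.
Byte 3: 0x80 = 10000000 (10xxxxxx ✓), payload 000000.
Byte 4: 0x87 = 10000111 (10xxxxxx ✓), payload 000111.
Concatenate: 000010011000000000111 = 0x13007 (21 bits → U+13007).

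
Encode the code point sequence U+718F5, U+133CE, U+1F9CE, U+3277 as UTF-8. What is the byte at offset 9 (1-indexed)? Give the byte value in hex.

0xF0

1-indexed offset 9 is 0-indexed offset 8.
U+718F5 → 4-byte form F1 B1 A3 B5 at offsets 0–3.
U+133CE → 4-byte form F0 93 8F 8E at offsets 4–7.
U+1F9CE → 4-byte form F0 9F A7 8E at offsets 8–11.
Offset 8 falls in char 3's range; it's byte 1 of F0 9F A7 8E = 0xF0.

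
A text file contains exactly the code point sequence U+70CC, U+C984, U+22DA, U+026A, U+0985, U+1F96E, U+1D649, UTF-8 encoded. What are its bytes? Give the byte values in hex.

U+70CC: 3-byte form → E7 83 8C.
U+C984: 3-byte form → EC A6 84.
U+22DA: 3-byte form → E2 8B 9A.
U+026A: 2-byte form → C9 AA.
U+0985: 3-byte form → E0 A6 85.
U+1F96E: 4-byte form → F0 9F A5 AE.
U+1D649: 4-byte form → F0 9D 99 89.
Concatenated (22 bytes): E7 83 8C EC A6 84 E2 8B 9A C9 AA E0 A6 85 F0 9F A5 AE F0 9D 99 89.

E7 83 8C EC A6 84 E2 8B 9A C9 AA E0 A6 85 F0 9F A5 AE F0 9D 99 89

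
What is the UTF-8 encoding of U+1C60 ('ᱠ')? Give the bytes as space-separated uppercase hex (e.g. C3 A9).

U+1C60 = 0x1C60 = 7264 decimal. In range U+0800–U+FFFF → 3-byte form: 1110xxxx 10xxxxxx 10xxxxxx.
Binary (16 bits): 0001110001100000.
Split 4+6+6: 0001 | 110001 | 100000.
Byte 1: 11100001 = 0xE1.
Byte 2: 10110001 = 0xB1.
Byte 3: 10100000 = 0xA0.

E1 B1 A0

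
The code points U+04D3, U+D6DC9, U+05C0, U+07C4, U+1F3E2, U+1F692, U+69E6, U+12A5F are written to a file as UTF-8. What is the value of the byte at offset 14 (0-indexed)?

0xF0

U+04D3 → 2-byte form D3 93 at offsets 0–1.
U+D6DC9 → 4-byte form F3 96 B7 89 at offsets 2–5.
U+05C0 → 2-byte form D7 80 at offsets 6–7.
U+07C4 → 2-byte form DF 84 at offsets 8–9.
U+1F3E2 → 4-byte form F0 9F 8F A2 at offsets 10–13.
U+1F692 → 4-byte form F0 9F 9A 92 at offsets 14–17.
Offset 14 falls in char 6's range; it's byte 1 of F0 9F 9A 92 = 0xF0.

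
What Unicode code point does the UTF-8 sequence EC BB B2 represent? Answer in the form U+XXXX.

Leading byte 0xEC = 11101100 matches 1110xxxx → 3-byte sequence.
Byte 1: 0xEC = 11101100, payload 1100 (4 bits).
Byte 2: 0xBB = 10111011 (10xxxxxx ✓), payload 111011.
Byte 3: 0xB2 = 10110010 (10xxxxxx ✓), payload 110010.
Concatenate: 1100111011110010 = 0xCEF2 (16 bits → U+CEF2).

U+CEF2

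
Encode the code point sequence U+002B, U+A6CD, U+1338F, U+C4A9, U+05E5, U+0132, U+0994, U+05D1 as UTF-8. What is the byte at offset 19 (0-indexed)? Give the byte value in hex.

U+002B → 1-byte form 2B at offsets 0–0.
U+A6CD → 3-byte form EA 9B 8D at offsets 1–3.
U+1338F → 4-byte form F0 93 8E 8F at offsets 4–7.
U+C4A9 → 3-byte form EC 92 A9 at offsets 8–10.
U+05E5 → 2-byte form D7 A5 at offsets 11–12.
U+0132 → 2-byte form C4 B2 at offsets 13–14.
U+0994 → 3-byte form E0 A6 94 at offsets 15–17.
U+05D1 → 2-byte form D7 91 at offsets 18–19.
Offset 19 falls in char 8's range; it's byte 2 of D7 91 = 0x91.

0x91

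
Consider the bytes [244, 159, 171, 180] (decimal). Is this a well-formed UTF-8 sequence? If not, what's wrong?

Leading byte 0xF4 = 11110100 → 4-byte form.
Payload = 0x11FAF4, which exceeds U+10FFFF, the maximum Unicode code point. (Leading bytes F5–FF, or F4 followed by ≥ 0x90, are invalid.)

invalid (encodes a value above U+10FFFF)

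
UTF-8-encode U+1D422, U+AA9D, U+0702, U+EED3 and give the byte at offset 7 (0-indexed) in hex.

0xDC

U+1D422 → 4-byte form F0 9D 90 A2 at offsets 0–3.
U+AA9D → 3-byte form EA AA 9D at offsets 4–6.
U+0702 → 2-byte form DC 82 at offsets 7–8.
Offset 7 falls in char 3's range; it's byte 1 of DC 82 = 0xDC.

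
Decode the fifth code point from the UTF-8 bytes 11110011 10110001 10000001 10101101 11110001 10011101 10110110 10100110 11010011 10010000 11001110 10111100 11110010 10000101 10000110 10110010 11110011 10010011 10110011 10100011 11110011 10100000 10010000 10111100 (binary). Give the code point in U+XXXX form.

Offset 0: leading byte 0xF3 = 11110011 → 4-byte char #1 = F3 B1 81 AD.
Offset 4: leading byte 0xF1 = 11110001 → 4-byte char #2 = F1 9D B6 A6.
Offset 8: leading byte 0xD3 = 11010011 → 2-byte char #3 = D3 90.
Offset 10: leading byte 0xCE = 11001110 → 2-byte char #4 = CE BC.
Offset 12: leading byte 0xF2 = 11110010 → 4-byte char #5 = F2 85 86 B2.
Leading byte 0xF2 = 11110010 matches 11110xxx → 4-byte sequence.
Byte 1: 0xF2 = 11110010, payload 010 (3 bits).
Byte 2: 0x85 = 10000101 (10xxxxxx ✓), payload 000101.
Byte 3: 0x86 = 10000110 (10xxxxxx ✓), payload 000110.
Byte 4: 0xB2 = 10110010 (10xxxxxx ✓), payload 110010.
Concatenate: 010000101000110110010 = 0x851B2 (21 bits → U+851B2).

U+851B2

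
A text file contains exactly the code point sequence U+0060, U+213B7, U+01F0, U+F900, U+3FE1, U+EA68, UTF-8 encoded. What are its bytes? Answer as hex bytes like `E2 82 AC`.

U+0060: 1-byte form → 60.
U+213B7: 4-byte form → F0 A1 8E B7.
U+01F0: 2-byte form → C7 B0.
U+F900: 3-byte form → EF A4 80.
U+3FE1: 3-byte form → E3 BF A1.
U+EA68: 3-byte form → EE A9 A8.
Concatenated (16 bytes): 60 F0 A1 8E B7 C7 B0 EF A4 80 E3 BF A1 EE A9 A8.

60 F0 A1 8E B7 C7 B0 EF A4 80 E3 BF A1 EE A9 A8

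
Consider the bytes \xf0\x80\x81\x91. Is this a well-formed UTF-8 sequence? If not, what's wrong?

Leading byte 0xF0 = 11110000 → 4-byte form.
Continuation bytes all match 10xxxxxx. Payload decodes to 0x51.
But 0x51 < 0x10000, the minimum for a 4-byte sequence — this is an overlong encoding.

invalid (overlong encoding)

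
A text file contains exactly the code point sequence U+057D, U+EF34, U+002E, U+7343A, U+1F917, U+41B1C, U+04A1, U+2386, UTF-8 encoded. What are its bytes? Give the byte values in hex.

D5 BD EE BC B4 2E F1 B3 90 BA F0 9F A4 97 F1 81 AC 9C D2 A1 E2 8E 86

U+057D: 2-byte form → D5 BD.
U+EF34: 3-byte form → EE BC B4.
U+002E: 1-byte form → 2E.
U+7343A: 4-byte form → F1 B3 90 BA.
U+1F917: 4-byte form → F0 9F A4 97.
U+41B1C: 4-byte form → F1 81 AC 9C.
U+04A1: 2-byte form → D2 A1.
U+2386: 3-byte form → E2 8E 86.
Concatenated (23 bytes): D5 BD EE BC B4 2E F1 B3 90 BA F0 9F A4 97 F1 81 AC 9C D2 A1 E2 8E 86.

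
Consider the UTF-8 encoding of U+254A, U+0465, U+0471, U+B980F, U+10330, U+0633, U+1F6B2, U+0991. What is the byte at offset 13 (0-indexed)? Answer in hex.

U+254A → 3-byte form E2 95 8A at offsets 0–2.
U+0465 → 2-byte form D1 A5 at offsets 3–4.
U+0471 → 2-byte form D1 B1 at offsets 5–6.
U+B980F → 4-byte form F2 B9 A0 8F at offsets 7–10.
U+10330 → 4-byte form F0 90 8C B0 at offsets 11–14.
Offset 13 falls in char 5's range; it's byte 3 of F0 90 8C B0 = 0x8C.

0x8C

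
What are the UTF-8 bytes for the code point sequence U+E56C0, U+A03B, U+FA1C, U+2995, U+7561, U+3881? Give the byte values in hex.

F3 A5 9B 80 EA 80 BB EF A8 9C E2 A6 95 E7 95 A1 E3 A2 81

U+E56C0: 4-byte form → F3 A5 9B 80.
U+A03B: 3-byte form → EA 80 BB.
U+FA1C: 3-byte form → EF A8 9C.
U+2995: 3-byte form → E2 A6 95.
U+7561: 3-byte form → E7 95 A1.
U+3881: 3-byte form → E3 A2 81.
Concatenated (19 bytes): F3 A5 9B 80 EA 80 BB EF A8 9C E2 A6 95 E7 95 A1 E3 A2 81.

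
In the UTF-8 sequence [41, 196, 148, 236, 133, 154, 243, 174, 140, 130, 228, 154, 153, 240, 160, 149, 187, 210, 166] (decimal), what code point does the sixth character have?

U+2057B

Offset 0: leading byte 0x29 = 00101001 → 1-byte char #1 = 29.
Offset 1: leading byte 0xC4 = 11000100 → 2-byte char #2 = C4 94.
Offset 3: leading byte 0xEC = 11101100 → 3-byte char #3 = EC 85 9A.
Offset 6: leading byte 0xF3 = 11110011 → 4-byte char #4 = F3 AE 8C 82.
Offset 10: leading byte 0xE4 = 11100100 → 3-byte char #5 = E4 9A 99.
Offset 13: leading byte 0xF0 = 11110000 → 4-byte char #6 = F0 A0 95 BB.
Leading byte 0xF0 = 11110000 matches 11110xxx → 4-byte sequence.
Byte 1: 0xF0 = 11110000, payload 000 (3 bits).
Byte 2: 0xA0 = 10100000 (10xxxxxx ✓), payload 100000.
Byte 3: 0x95 = 10010101 (10xxxxxx ✓), payload 010101.
Byte 4: 0xBB = 10111011 (10xxxxxx ✓), payload 111011.
Concatenate: 000100000010101111011 = 0x2057B (21 bits → U+2057B).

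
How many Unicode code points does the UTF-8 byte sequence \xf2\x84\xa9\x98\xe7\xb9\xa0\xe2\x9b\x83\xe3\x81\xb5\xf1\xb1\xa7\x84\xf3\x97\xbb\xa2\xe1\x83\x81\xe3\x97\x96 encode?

Byte at offset 0: 0xF2 = 11110010 → 4-byte char (#1). Advance 4.
Byte at offset 4: 0xE7 = 11100111 → 3-byte char (#2). Advance 3.
Byte at offset 7: 0xE2 = 11100010 → 3-byte char (#3). Advance 3.
Byte at offset 10: 0xE3 = 11100011 → 3-byte char (#4). Advance 3.
Byte at offset 13: 0xF1 = 11110001 → 4-byte char (#5). Advance 4.
Byte at offset 17: 0xF3 = 11110011 → 4-byte char (#6). Advance 4.
Byte at offset 21: 0xE1 = 11100001 → 3-byte char (#7). Advance 3.
Byte at offset 24: 0xE3 = 11100011 → 3-byte char (#8). Advance 3.
Reached end at offset 27 after 8 code points.

8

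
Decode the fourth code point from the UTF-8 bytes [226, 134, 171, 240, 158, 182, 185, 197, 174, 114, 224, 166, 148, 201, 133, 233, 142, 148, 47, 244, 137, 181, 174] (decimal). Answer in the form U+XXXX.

Offset 0: leading byte 0xE2 = 11100010 → 3-byte char #1 = E2 86 AB.
Offset 3: leading byte 0xF0 = 11110000 → 4-byte char #2 = F0 9E B6 B9.
Offset 7: leading byte 0xC5 = 11000101 → 2-byte char #3 = C5 AE.
Offset 9: leading byte 0x72 = 01110010 → 1-byte char #4 = 72.
Leading byte 0x72 = 01110010 matches 0xxxxxxx → 1-byte sequence.
Byte 1: 0x72 = 01110010, payload 1110010 (7 bits).
Concatenate: 1110010 = 0x72 (7 bits → U+0072).

U+0072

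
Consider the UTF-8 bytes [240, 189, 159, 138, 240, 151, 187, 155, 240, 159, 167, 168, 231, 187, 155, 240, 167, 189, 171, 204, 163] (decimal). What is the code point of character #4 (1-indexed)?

U+7EDB

Offset 0: leading byte 0xF0 = 11110000 → 4-byte char #1 = F0 BD 9F 8A.
Offset 4: leading byte 0xF0 = 11110000 → 4-byte char #2 = F0 97 BB 9B.
Offset 8: leading byte 0xF0 = 11110000 → 4-byte char #3 = F0 9F A7 A8.
Offset 12: leading byte 0xE7 = 11100111 → 3-byte char #4 = E7 BB 9B.
Leading byte 0xE7 = 11100111 matches 1110xxxx → 3-byte sequence.
Byte 1: 0xE7 = 11100111, payload 0111 (4 bits).
Byte 2: 0xBB = 10111011 (10xxxxxx ✓), payload 111011.
Byte 3: 0x9B = 10011011 (10xxxxxx ✓), payload 011011.
Concatenate: 0111111011011011 = 0x7EDB (16 bits → U+7EDB).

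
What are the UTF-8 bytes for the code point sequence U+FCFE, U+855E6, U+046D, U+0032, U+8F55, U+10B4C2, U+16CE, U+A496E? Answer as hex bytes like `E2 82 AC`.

EF B3 BE F2 85 97 A6 D1 AD 32 E8 BD 95 F4 8B 93 82 E1 9B 8E F2 A4 A5 AE

U+FCFE: 3-byte form → EF B3 BE.
U+855E6: 4-byte form → F2 85 97 A6.
U+046D: 2-byte form → D1 AD.
U+0032: 1-byte form → 32.
U+8F55: 3-byte form → E8 BD 95.
U+10B4C2: 4-byte form → F4 8B 93 82.
U+16CE: 3-byte form → E1 9B 8E.
U+A496E: 4-byte form → F2 A4 A5 AE.
Concatenated (24 bytes): EF B3 BE F2 85 97 A6 D1 AD 32 E8 BD 95 F4 8B 93 82 E1 9B 8E F2 A4 A5 AE.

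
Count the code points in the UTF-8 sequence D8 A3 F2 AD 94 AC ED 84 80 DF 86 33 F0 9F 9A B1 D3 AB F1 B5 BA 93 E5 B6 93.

Byte at offset 0: 0xD8 = 11011000 → 2-byte char (#1). Advance 2.
Byte at offset 2: 0xF2 = 11110010 → 4-byte char (#2). Advance 4.
Byte at offset 6: 0xED = 11101101 → 3-byte char (#3). Advance 3.
Byte at offset 9: 0xDF = 11011111 → 2-byte char (#4). Advance 2.
Byte at offset 11: 0x33 = 00110011 → 1-byte char (#5). Advance 1.
Byte at offset 12: 0xF0 = 11110000 → 4-byte char (#6). Advance 4.
Byte at offset 16: 0xD3 = 11010011 → 2-byte char (#7). Advance 2.
Byte at offset 18: 0xF1 = 11110001 → 4-byte char (#8). Advance 4.
Byte at offset 22: 0xE5 = 11100101 → 3-byte char (#9). Advance 3.
Reached end at offset 25 after 9 code points.

9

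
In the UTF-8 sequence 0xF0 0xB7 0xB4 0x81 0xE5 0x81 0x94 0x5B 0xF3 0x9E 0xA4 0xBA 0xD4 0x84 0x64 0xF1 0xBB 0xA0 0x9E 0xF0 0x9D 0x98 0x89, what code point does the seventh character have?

Offset 0: leading byte 0xF0 = 11110000 → 4-byte char #1 = F0 B7 B4 81.
Offset 4: leading byte 0xE5 = 11100101 → 3-byte char #2 = E5 81 94.
Offset 7: leading byte 0x5B = 01011011 → 1-byte char #3 = 5B.
Offset 8: leading byte 0xF3 = 11110011 → 4-byte char #4 = F3 9E A4 BA.
Offset 12: leading byte 0xD4 = 11010100 → 2-byte char #5 = D4 84.
Offset 14: leading byte 0x64 = 01100100 → 1-byte char #6 = 64.
Offset 15: leading byte 0xF1 = 11110001 → 4-byte char #7 = F1 BB A0 9E.
Leading byte 0xF1 = 11110001 matches 11110xxx → 4-byte sequence.
Byte 1: 0xF1 = 11110001, payload 001 (3 bits).
Byte 2: 0xBB = 10111011 (10xxxxxx ✓), payload 111011.
Byte 3: 0xA0 = 10100000 (10xxxxxx ✓), payload 100000.
Byte 4: 0x9E = 10011110 (10xxxxxx ✓), payload 011110.
Concatenate: 001111011100000011110 = 0x7B81E (21 bits → U+7B81E).

U+7B81E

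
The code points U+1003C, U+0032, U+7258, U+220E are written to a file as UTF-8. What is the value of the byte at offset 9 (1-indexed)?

1-indexed offset 9 is 0-indexed offset 8.
U+1003C → 4-byte form F0 90 80 BC at offsets 0–3.
U+0032 → 1-byte form 32 at offsets 4–4.
U+7258 → 3-byte form E7 89 98 at offsets 5–7.
U+220E → 3-byte form E2 88 8E at offsets 8–10.
Offset 8 falls in char 4's range; it's byte 1 of E2 88 8E = 0xE2.

0xE2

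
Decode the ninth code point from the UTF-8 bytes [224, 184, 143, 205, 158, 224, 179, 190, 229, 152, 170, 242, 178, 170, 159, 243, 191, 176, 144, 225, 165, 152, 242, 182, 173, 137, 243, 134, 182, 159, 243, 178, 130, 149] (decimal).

U+C6D9F

Offset 0: leading byte 0xE0 = 11100000 → 3-byte char #1 = E0 B8 8F.
Offset 3: leading byte 0xCD = 11001101 → 2-byte char #2 = CD 9E.
Offset 5: leading byte 0xE0 = 11100000 → 3-byte char #3 = E0 B3 BE.
Offset 8: leading byte 0xE5 = 11100101 → 3-byte char #4 = E5 98 AA.
Offset 11: leading byte 0xF2 = 11110010 → 4-byte char #5 = F2 B2 AA 9F.
Offset 15: leading byte 0xF3 = 11110011 → 4-byte char #6 = F3 BF B0 90.
Offset 19: leading byte 0xE1 = 11100001 → 3-byte char #7 = E1 A5 98.
Offset 22: leading byte 0xF2 = 11110010 → 4-byte char #8 = F2 B6 AD 89.
Offset 26: leading byte 0xF3 = 11110011 → 4-byte char #9 = F3 86 B6 9F.
Leading byte 0xF3 = 11110011 matches 11110xxx → 4-byte sequence.
Byte 1: 0xF3 = 11110011, payload 011 (3 bits).
Byte 2: 0x86 = 10000110 (10xxxxxx ✓), payload 000110.
Byte 3: 0xB6 = 10110110 (10xxxxxx ✓), payload 110110.
Byte 4: 0x9F = 10011111 (10xxxxxx ✓), payload 011111.
Concatenate: 011000110110110011111 = 0xC6D9F (21 bits → U+C6D9F).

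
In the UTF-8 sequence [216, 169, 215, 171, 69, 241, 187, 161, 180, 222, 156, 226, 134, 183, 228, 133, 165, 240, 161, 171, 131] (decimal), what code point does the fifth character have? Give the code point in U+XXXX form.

Offset 0: leading byte 0xD8 = 11011000 → 2-byte char #1 = D8 A9.
Offset 2: leading byte 0xD7 = 11010111 → 2-byte char #2 = D7 AB.
Offset 4: leading byte 0x45 = 01000101 → 1-byte char #3 = 45.
Offset 5: leading byte 0xF1 = 11110001 → 4-byte char #4 = F1 BB A1 B4.
Offset 9: leading byte 0xDE = 11011110 → 2-byte char #5 = DE 9C.
Leading byte 0xDE = 11011110 matches 110xxxxx → 2-byte sequence.
Byte 1: 0xDE = 11011110, payload 11110 (5 bits).
Byte 2: 0x9C = 10011100 (10xxxxxx ✓), payload 011100.
Concatenate: 11110011100 = 0x79C (11 bits → U+079C).

U+079C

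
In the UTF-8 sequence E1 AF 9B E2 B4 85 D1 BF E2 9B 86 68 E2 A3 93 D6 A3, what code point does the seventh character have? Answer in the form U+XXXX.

U+05A3

Offset 0: leading byte 0xE1 = 11100001 → 3-byte char #1 = E1 AF 9B.
Offset 3: leading byte 0xE2 = 11100010 → 3-byte char #2 = E2 B4 85.
Offset 6: leading byte 0xD1 = 11010001 → 2-byte char #3 = D1 BF.
Offset 8: leading byte 0xE2 = 11100010 → 3-byte char #4 = E2 9B 86.
Offset 11: leading byte 0x68 = 01101000 → 1-byte char #5 = 68.
Offset 12: leading byte 0xE2 = 11100010 → 3-byte char #6 = E2 A3 93.
Offset 15: leading byte 0xD6 = 11010110 → 2-byte char #7 = D6 A3.
Leading byte 0xD6 = 11010110 matches 110xxxxx → 2-byte sequence.
Byte 1: 0xD6 = 11010110, payload 10110 (5 bits).
Byte 2: 0xA3 = 10100011 (10xxxxxx ✓), payload 100011.
Concatenate: 10110100011 = 0x5A3 (11 bits → U+05A3).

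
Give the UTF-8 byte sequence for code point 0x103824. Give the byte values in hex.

U+103824 = 0x103824 = 1062948 decimal. In range U+10000–U+10FFFF → 4-byte form: 11110xxx 10xxxxxx 10xxxxxx 10xxxxxx.
Binary (21 bits): 100000011100000100100.
Split 3+6+6+6: 100 | 000011 | 100000 | 100100.
Byte 1: 11110100 = 0xF4.
Byte 2: 10000011 = 0x83.
Byte 3: 10100000 = 0xA0.
Byte 4: 10100100 = 0xA4.

F4 83 A0 A4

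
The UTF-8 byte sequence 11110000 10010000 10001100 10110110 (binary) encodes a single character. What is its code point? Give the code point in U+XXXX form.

U+10336

Leading byte 0xF0 = 11110000 matches 11110xxx → 4-byte sequence.
Byte 1: 0xF0 = 11110000, payload 000 (3 bits).
Byte 2: 0x90 = 10010000 (10xxxxxx ✓), payload 010000.
Byte 3: 0x8C = 10001100 (10xxxxxx ✓), payload 001100.
Byte 4: 0xB6 = 10110110 (10xxxxxx ✓), payload 110110.
Concatenate: 000010000001100110110 = 0x10336 (21 bits → U+10336).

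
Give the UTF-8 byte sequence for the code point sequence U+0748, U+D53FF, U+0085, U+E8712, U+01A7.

U+0748: 2-byte form → DD 88.
U+D53FF: 4-byte form → F3 95 8F BF.
U+0085: 2-byte form → C2 85.
U+E8712: 4-byte form → F3 A8 9C 92.
U+01A7: 2-byte form → C6 A7.
Concatenated (14 bytes): DD 88 F3 95 8F BF C2 85 F3 A8 9C 92 C6 A7.

DD 88 F3 95 8F BF C2 85 F3 A8 9C 92 C6 A7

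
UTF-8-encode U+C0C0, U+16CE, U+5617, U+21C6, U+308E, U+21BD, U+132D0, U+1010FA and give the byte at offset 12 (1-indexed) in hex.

1-indexed offset 12 is 0-indexed offset 11.
U+C0C0 → 3-byte form EC 83 80 at offsets 0–2.
U+16CE → 3-byte form E1 9B 8E at offsets 3–5.
U+5617 → 3-byte form E5 98 97 at offsets 6–8.
U+21C6 → 3-byte form E2 87 86 at offsets 9–11.
Offset 11 falls in char 4's range; it's byte 3 of E2 87 86 = 0x86.

0x86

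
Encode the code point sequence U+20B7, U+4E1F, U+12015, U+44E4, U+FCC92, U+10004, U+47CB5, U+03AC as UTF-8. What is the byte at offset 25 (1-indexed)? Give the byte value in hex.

0xB5

1-indexed offset 25 is 0-indexed offset 24.
U+20B7 → 3-byte form E2 82 B7 at offsets 0–2.
U+4E1F → 3-byte form E4 B8 9F at offsets 3–5.
U+12015 → 4-byte form F0 92 80 95 at offsets 6–9.
U+44E4 → 3-byte form E4 93 A4 at offsets 10–12.
U+FCC92 → 4-byte form F3 BC B2 92 at offsets 13–16.
U+10004 → 4-byte form F0 90 80 84 at offsets 17–20.
U+47CB5 → 4-byte form F1 87 B2 B5 at offsets 21–24.
Offset 24 falls in char 7's range; it's byte 4 of F1 87 B2 B5 = 0xB5.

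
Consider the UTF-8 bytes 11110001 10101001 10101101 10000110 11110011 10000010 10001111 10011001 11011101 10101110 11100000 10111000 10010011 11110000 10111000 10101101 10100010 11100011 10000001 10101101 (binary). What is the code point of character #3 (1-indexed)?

Offset 0: leading byte 0xF1 = 11110001 → 4-byte char #1 = F1 A9 AD 86.
Offset 4: leading byte 0xF3 = 11110011 → 4-byte char #2 = F3 82 8F 99.
Offset 8: leading byte 0xDD = 11011101 → 2-byte char #3 = DD AE.
Leading byte 0xDD = 11011101 matches 110xxxxx → 2-byte sequence.
Byte 1: 0xDD = 11011101, payload 11101 (5 bits).
Byte 2: 0xAE = 10101110 (10xxxxxx ✓), payload 101110.
Concatenate: 11101101110 = 0x76E (11 bits → U+076E).

U+076E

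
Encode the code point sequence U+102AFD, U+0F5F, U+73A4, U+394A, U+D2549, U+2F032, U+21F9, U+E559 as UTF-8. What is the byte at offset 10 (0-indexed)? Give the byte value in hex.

0xE3

U+102AFD → 4-byte form F4 82 AB BD at offsets 0–3.
U+0F5F → 3-byte form E0 BD 9F at offsets 4–6.
U+73A4 → 3-byte form E7 8E A4 at offsets 7–9.
U+394A → 3-byte form E3 A5 8A at offsets 10–12.
Offset 10 falls in char 4's range; it's byte 1 of E3 A5 8A = 0xE3.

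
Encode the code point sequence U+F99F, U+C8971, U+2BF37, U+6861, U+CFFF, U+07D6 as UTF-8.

EF A6 9F F3 88 A5 B1 F0 AB BC B7 E6 A1 A1 EC BF BF DF 96

U+F99F: 3-byte form → EF A6 9F.
U+C8971: 4-byte form → F3 88 A5 B1.
U+2BF37: 4-byte form → F0 AB BC B7.
U+6861: 3-byte form → E6 A1 A1.
U+CFFF: 3-byte form → EC BF BF.
U+07D6: 2-byte form → DF 96.
Concatenated (19 bytes): EF A6 9F F3 88 A5 B1 F0 AB BC B7 E6 A1 A1 EC BF BF DF 96.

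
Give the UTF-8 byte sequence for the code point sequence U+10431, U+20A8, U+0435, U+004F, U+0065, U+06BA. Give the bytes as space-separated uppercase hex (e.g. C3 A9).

F0 90 90 B1 E2 82 A8 D0 B5 4F 65 DA BA

U+10431: 4-byte form → F0 90 90 B1.
U+20A8: 3-byte form → E2 82 A8.
U+0435: 2-byte form → D0 B5.
U+004F: 1-byte form → 4F.
U+0065: 1-byte form → 65.
U+06BA: 2-byte form → DA BA.
Concatenated (13 bytes): F0 90 90 B1 E2 82 A8 D0 B5 4F 65 DA BA.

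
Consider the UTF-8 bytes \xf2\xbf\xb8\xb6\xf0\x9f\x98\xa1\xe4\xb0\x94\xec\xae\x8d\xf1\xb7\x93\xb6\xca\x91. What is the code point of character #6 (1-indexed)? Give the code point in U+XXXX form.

U+0291

Offset 0: leading byte 0xF2 = 11110010 → 4-byte char #1 = F2 BF B8 B6.
Offset 4: leading byte 0xF0 = 11110000 → 4-byte char #2 = F0 9F 98 A1.
Offset 8: leading byte 0xE4 = 11100100 → 3-byte char #3 = E4 B0 94.
Offset 11: leading byte 0xEC = 11101100 → 3-byte char #4 = EC AE 8D.
Offset 14: leading byte 0xF1 = 11110001 → 4-byte char #5 = F1 B7 93 B6.
Offset 18: leading byte 0xCA = 11001010 → 2-byte char #6 = CA 91.
Leading byte 0xCA = 11001010 matches 110xxxxx → 2-byte sequence.
Byte 1: 0xCA = 11001010, payload 01010 (5 bits).
Byte 2: 0x91 = 10010001 (10xxxxxx ✓), payload 010001.
Concatenate: 01010010001 = 0x291 (11 bits → U+0291).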